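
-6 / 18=-0.33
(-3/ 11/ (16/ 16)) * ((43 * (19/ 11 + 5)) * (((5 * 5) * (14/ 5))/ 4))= -167055/ 121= -1380.62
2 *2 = 4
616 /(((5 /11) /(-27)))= -182952 /5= -36590.40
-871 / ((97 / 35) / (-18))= 548730 / 97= 5657.01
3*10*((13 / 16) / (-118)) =-195 / 944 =-0.21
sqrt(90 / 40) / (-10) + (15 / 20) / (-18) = -0.19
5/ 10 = 1/ 2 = 0.50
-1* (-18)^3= 5832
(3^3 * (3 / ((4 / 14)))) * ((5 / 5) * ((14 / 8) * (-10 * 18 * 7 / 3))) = -416745 / 2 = -208372.50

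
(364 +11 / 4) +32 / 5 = 7463 / 20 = 373.15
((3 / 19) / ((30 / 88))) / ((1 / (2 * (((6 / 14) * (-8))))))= -2112 / 665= -3.18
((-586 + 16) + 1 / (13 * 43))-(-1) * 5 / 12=-3820753 / 6708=-569.58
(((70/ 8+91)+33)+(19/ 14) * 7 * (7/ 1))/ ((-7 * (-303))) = 797/ 8484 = 0.09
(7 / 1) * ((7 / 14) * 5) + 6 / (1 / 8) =131 / 2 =65.50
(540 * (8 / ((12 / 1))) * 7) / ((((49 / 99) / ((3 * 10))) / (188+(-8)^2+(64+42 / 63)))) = 338580000 / 7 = 48368571.43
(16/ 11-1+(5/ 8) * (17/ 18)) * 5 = 8275/ 1584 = 5.22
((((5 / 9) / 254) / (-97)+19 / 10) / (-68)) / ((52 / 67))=-0.04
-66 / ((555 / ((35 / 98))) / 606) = -6666 / 259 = -25.74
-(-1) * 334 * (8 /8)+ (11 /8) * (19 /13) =34945 /104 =336.01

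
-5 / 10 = -1 / 2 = -0.50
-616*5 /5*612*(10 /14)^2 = -1346400 /7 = -192342.86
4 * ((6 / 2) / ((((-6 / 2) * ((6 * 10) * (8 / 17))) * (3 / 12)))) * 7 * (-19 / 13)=2261 / 390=5.80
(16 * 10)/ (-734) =-80/ 367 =-0.22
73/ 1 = 73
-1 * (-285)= 285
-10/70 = -1/7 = -0.14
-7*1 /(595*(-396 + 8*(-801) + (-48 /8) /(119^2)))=833 /481757250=0.00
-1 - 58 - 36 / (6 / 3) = -77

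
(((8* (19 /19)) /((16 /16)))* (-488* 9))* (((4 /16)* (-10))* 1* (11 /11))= 87840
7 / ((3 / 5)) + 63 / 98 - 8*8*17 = -45179 / 42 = -1075.69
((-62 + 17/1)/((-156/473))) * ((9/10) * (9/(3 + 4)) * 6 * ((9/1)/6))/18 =114939/1456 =78.94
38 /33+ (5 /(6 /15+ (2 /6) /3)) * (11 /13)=93037 /9867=9.43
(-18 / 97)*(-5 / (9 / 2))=20 / 97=0.21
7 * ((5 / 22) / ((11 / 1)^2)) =35 / 2662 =0.01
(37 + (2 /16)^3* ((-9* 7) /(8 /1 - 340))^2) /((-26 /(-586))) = 833.92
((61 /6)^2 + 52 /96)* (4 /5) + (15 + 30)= 11531 /90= 128.12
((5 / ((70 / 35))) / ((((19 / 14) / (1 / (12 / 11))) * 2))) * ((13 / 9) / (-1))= -5005 / 4104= -1.22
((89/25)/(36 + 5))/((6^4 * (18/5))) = 89/4782240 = 0.00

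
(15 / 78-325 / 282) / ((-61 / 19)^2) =-635360 / 6820593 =-0.09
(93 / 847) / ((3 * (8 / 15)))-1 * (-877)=5943017 / 6776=877.07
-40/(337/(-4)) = 160/337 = 0.47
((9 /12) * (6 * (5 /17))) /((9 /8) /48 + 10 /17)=2880 /1331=2.16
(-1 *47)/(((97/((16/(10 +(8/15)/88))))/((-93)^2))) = -1073167920/160147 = -6701.14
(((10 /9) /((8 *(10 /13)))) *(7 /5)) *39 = 1183 /120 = 9.86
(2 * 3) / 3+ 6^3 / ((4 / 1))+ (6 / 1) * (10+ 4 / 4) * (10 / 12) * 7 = 441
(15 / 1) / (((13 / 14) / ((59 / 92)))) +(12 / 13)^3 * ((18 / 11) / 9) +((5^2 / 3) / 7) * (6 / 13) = 86004067 / 7781774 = 11.05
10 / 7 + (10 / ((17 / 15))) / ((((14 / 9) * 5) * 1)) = 305 / 119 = 2.56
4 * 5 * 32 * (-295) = -188800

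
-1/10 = -0.10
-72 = -72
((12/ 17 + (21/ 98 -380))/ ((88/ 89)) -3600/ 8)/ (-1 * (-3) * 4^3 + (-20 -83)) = -17454469/ 1864016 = -9.36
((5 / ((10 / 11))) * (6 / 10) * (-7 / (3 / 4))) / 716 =-77 / 1790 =-0.04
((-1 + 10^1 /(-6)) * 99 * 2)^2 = 278784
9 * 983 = 8847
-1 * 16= -16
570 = 570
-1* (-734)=734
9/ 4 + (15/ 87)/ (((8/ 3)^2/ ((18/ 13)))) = 27549/ 12064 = 2.28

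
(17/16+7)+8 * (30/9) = 1667/48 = 34.73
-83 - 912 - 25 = -1020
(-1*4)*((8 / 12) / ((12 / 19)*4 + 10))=-76 / 357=-0.21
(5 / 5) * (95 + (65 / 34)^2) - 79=22721 / 1156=19.65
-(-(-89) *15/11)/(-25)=267/55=4.85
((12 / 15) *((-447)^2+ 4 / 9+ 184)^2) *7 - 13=90714052892203 / 405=223985315783.22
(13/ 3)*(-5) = -65/ 3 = -21.67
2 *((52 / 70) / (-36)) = -13 / 315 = -0.04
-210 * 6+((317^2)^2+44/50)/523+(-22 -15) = 252434019772/13075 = 19306617.19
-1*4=-4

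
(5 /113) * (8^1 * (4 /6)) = 80 /339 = 0.24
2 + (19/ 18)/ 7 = 271/ 126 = 2.15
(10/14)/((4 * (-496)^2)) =5/6888448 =0.00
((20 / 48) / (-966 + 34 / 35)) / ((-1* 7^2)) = 25 / 2837184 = 0.00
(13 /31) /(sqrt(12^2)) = 13 /372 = 0.03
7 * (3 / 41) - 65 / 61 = -1384 / 2501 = -0.55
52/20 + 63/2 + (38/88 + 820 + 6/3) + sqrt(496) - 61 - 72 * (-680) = 4 * sqrt(31) + 10946217/220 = 49777.80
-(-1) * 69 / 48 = 23 / 16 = 1.44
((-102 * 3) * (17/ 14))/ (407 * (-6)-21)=867/ 5747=0.15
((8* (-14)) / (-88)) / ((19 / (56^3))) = 2458624 / 209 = 11763.75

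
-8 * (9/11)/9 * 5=-40/11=-3.64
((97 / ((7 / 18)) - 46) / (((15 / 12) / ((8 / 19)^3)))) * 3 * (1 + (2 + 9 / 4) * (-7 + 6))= -28434432 / 240065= -118.44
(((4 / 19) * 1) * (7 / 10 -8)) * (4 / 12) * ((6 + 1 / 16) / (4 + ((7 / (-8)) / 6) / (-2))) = -28324 / 37145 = -0.76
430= 430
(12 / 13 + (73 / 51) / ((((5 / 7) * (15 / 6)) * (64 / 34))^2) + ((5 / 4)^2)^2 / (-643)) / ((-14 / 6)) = -0.45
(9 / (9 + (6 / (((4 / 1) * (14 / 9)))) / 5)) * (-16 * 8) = -17920 / 143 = -125.31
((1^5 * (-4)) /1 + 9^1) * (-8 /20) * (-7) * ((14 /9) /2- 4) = -45.11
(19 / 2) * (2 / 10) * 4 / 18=19 / 45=0.42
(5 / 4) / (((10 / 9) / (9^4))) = 59049 / 8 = 7381.12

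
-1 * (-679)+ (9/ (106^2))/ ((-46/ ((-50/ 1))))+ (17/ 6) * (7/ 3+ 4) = 1620991655/ 2325852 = 696.95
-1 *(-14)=14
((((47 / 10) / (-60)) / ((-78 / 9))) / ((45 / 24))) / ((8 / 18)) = 141 / 13000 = 0.01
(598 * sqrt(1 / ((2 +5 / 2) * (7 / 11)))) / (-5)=-598 * sqrt(154) / 105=-70.68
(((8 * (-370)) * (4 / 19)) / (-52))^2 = 8761600 / 61009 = 143.61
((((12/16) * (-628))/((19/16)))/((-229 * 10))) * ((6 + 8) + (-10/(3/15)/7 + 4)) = 15072/8015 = 1.88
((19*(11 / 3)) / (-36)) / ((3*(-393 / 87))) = 6061 / 42444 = 0.14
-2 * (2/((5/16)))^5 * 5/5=-67108864/3125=-21474.84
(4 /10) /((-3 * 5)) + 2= 148 /75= 1.97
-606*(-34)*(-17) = -350268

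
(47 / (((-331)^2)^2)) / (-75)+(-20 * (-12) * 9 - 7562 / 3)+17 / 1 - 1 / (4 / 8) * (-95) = -138341636609572 / 900270954075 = -153.67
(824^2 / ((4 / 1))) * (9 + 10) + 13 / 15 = 3225136.87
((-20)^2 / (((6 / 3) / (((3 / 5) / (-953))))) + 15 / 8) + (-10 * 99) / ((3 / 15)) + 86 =-37069801 / 7624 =-4862.25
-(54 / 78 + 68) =-893 / 13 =-68.69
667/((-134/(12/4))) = -2001/134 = -14.93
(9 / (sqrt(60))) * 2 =3 * sqrt(15) / 5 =2.32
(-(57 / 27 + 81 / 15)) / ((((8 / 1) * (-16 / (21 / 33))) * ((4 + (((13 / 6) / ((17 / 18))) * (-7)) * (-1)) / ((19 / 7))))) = 54587 / 10802880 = 0.01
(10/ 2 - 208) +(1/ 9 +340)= 1234/ 9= 137.11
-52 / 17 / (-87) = 52 / 1479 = 0.04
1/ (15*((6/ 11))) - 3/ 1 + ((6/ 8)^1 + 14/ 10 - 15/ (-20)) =1/ 45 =0.02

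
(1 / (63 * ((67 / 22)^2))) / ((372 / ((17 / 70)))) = 2057 / 1841073570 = 0.00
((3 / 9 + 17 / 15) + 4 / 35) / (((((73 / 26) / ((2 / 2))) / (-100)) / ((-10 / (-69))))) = -8.16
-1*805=-805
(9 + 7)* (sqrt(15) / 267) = 16* sqrt(15) / 267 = 0.23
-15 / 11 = -1.36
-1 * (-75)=75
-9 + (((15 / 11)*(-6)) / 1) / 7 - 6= -1245 / 77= -16.17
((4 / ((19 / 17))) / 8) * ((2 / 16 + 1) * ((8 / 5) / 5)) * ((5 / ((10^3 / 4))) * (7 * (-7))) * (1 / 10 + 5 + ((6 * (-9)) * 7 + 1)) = 27881343 / 475000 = 58.70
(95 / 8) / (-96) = -95 / 768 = -0.12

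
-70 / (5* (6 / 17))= -119 / 3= -39.67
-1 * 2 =-2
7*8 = 56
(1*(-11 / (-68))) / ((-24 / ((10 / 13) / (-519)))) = 55 / 5505552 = 0.00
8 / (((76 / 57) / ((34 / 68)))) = 3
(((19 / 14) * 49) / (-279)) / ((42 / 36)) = -19 / 93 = -0.20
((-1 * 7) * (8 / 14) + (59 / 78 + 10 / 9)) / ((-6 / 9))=499 / 156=3.20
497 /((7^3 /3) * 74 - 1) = 1491 /25379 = 0.06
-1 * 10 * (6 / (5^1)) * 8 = -96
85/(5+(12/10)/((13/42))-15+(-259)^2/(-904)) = -4994600/4720057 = -1.06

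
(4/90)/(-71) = -2/3195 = -0.00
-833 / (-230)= 833 / 230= 3.62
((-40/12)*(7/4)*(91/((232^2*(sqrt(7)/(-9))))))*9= 12285*sqrt(7)/107648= 0.30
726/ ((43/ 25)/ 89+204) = 1615350/ 453943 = 3.56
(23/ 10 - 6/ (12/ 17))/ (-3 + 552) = -31/ 2745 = -0.01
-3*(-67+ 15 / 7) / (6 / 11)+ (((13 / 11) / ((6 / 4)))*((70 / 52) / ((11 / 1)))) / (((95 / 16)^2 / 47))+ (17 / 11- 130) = 1047504008 / 4586505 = 228.39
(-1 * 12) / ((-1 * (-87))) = -4 / 29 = -0.14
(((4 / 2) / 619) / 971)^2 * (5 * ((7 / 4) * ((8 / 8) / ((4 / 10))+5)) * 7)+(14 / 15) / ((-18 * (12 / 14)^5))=-0.11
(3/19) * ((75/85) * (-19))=-45/17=-2.65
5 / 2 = 2.50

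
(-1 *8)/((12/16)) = -32/3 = -10.67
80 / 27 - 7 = -109 / 27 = -4.04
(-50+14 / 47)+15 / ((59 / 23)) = -121609 / 2773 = -43.85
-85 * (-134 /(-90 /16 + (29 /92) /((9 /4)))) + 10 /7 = -2075.18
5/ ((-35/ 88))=-88/ 7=-12.57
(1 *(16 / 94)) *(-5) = -40 / 47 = -0.85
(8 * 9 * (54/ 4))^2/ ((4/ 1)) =236196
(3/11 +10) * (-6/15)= -226/55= -4.11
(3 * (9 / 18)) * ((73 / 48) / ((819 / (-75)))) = -1825 / 8736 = -0.21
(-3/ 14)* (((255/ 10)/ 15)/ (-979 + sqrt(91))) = 17* sqrt(91)/ 44723000 + 16643/ 44723000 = 0.00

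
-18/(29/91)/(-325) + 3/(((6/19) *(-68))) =3361/98600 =0.03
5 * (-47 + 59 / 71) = -230.85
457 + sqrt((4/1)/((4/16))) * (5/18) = 4123/9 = 458.11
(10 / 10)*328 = 328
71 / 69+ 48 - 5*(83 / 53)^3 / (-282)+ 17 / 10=40875405697 / 804680185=50.80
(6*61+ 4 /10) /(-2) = -916 /5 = -183.20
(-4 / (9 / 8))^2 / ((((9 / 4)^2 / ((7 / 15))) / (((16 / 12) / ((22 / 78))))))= 5.51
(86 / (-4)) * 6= -129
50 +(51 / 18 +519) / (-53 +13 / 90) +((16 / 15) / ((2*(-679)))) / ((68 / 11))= 33050678671 / 823650765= 40.13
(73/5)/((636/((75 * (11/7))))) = 4015/1484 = 2.71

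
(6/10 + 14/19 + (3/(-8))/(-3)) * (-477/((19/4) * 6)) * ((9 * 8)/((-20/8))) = 6359364/9025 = 704.64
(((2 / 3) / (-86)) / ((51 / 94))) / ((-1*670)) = 47 / 2203965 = 0.00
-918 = -918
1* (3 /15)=1 /5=0.20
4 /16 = 1 /4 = 0.25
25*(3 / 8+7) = 1475 / 8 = 184.38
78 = 78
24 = 24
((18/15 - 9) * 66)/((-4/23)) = 29601/10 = 2960.10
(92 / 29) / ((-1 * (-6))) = 46 / 87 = 0.53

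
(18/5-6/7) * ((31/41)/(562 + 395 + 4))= 96/44485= 0.00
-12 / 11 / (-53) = 12 / 583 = 0.02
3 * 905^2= 2457075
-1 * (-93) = 93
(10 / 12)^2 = 25 / 36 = 0.69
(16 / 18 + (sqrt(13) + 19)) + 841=sqrt(13) + 7748 / 9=864.49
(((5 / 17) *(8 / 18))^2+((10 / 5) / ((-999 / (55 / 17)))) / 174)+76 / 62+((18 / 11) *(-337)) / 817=441544408825 / 777528845181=0.57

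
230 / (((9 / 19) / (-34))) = -148580 / 9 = -16508.89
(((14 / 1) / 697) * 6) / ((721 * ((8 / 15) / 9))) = 405 / 143582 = 0.00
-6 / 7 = -0.86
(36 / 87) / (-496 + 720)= 0.00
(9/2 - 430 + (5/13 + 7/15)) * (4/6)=-165613/585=-283.10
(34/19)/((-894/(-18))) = 102/2831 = 0.04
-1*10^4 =-10000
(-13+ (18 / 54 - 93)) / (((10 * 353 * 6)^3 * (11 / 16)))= -317 / 19596198253500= -0.00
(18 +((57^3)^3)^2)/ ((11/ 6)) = 242046413824146413239502218675602/ 11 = 22004219438558764839954750000000.00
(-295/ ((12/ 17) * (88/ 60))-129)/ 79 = -36427/ 6952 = -5.24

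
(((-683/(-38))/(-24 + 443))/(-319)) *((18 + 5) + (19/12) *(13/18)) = -3561845/1097089488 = -0.00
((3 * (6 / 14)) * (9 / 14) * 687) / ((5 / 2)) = 227.13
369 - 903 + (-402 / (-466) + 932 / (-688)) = -21420301 / 40076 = -534.49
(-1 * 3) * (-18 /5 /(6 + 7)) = 54 /65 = 0.83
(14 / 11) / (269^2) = 14 / 795971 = 0.00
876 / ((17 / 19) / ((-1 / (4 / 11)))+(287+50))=61028 / 23455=2.60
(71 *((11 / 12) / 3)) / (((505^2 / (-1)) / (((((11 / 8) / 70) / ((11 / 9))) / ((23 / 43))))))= -33583 / 13138888000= -0.00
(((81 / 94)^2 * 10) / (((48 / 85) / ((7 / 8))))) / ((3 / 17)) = 36869175 / 565504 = 65.20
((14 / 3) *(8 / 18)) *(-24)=-448 / 9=-49.78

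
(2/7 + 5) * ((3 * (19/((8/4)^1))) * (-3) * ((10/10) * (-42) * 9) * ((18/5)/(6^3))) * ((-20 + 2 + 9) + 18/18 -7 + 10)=-56943/4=-14235.75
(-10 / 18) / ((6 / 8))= -20 / 27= -0.74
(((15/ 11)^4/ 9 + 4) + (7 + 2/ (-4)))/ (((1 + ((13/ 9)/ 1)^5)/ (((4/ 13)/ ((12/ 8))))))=404721846/ 1321101353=0.31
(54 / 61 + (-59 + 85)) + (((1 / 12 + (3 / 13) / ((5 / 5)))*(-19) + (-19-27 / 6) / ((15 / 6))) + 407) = 19913053 / 47580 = 418.52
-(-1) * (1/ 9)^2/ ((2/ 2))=1/ 81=0.01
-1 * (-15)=15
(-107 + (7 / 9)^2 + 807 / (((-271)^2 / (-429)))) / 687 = -660956981 / 4086771327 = -0.16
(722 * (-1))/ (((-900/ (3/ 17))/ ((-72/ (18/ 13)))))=-9386/ 1275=-7.36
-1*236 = -236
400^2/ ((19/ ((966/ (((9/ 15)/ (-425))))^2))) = 74911690000000000/ 19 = 3942720526315789.47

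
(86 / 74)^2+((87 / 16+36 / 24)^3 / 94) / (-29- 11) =26604088201 / 21083914240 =1.26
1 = 1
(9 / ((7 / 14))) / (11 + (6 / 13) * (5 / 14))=819 / 508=1.61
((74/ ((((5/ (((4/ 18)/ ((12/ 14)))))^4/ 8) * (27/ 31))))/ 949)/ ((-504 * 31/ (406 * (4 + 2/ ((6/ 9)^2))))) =-87593282/ 76596259179375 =-0.00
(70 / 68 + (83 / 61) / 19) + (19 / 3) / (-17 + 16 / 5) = 5237539 / 8157042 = 0.64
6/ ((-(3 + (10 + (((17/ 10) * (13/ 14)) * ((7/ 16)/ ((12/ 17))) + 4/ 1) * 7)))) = -23040/ 183739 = -0.13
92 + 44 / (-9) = 784 / 9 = 87.11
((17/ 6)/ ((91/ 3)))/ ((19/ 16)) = 136/ 1729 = 0.08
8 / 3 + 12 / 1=44 / 3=14.67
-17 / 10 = -1.70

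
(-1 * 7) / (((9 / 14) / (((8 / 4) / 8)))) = -49 / 18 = -2.72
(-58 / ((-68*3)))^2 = 841 / 10404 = 0.08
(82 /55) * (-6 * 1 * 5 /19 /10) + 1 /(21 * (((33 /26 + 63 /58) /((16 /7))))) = -3226052 /17051265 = -0.19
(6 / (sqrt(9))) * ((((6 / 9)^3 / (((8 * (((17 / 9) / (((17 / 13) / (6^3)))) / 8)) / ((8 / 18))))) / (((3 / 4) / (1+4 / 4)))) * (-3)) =-64 / 9477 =-0.01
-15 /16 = -0.94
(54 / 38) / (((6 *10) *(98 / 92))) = 207 / 9310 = 0.02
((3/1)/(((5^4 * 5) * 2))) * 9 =27/6250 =0.00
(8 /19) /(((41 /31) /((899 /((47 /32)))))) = 7134464 /36613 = 194.86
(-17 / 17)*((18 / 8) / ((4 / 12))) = -27 / 4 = -6.75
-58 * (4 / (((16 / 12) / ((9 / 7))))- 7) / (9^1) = 1276 / 63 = 20.25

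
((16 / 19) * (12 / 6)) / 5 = 0.34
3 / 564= 1 / 188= 0.01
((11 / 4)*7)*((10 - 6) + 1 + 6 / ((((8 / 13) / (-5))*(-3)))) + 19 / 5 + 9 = 33749 / 80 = 421.86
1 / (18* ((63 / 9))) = 1 / 126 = 0.01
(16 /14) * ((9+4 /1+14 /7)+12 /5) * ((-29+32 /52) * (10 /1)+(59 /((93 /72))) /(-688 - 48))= -1831555494 /324415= -5645.72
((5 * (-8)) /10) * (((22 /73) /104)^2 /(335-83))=-121 /907805808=-0.00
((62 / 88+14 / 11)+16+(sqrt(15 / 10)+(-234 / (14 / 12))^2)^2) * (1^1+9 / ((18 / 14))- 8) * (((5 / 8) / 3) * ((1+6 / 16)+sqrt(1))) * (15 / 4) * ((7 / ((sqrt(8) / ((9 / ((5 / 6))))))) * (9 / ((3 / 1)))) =0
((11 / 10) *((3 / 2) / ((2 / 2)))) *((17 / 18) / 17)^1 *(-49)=-539 / 120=-4.49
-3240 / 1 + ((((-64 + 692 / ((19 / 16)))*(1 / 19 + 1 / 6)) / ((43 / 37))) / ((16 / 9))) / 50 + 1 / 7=-351926459 / 108661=-3238.76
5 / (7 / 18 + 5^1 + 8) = 90 / 241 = 0.37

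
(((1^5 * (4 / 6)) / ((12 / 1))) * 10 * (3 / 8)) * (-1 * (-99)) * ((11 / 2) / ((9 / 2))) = 25.21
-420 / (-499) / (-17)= -420 / 8483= -0.05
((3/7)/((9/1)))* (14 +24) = 38/21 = 1.81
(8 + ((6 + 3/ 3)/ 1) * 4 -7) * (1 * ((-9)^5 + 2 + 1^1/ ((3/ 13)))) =-5136712/ 3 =-1712237.33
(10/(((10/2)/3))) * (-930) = -5580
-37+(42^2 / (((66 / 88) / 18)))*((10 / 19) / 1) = 422657 / 19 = 22245.11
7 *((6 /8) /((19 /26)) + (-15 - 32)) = -12229 /38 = -321.82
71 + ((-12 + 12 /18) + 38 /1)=293 /3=97.67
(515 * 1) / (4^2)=515 / 16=32.19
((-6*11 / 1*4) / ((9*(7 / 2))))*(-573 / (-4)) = -8404 / 7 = -1200.57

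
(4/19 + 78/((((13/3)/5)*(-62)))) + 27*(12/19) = 15.81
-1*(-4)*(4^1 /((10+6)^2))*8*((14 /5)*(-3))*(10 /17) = -42 /17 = -2.47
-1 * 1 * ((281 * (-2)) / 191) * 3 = 1686 / 191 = 8.83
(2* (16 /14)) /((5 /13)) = 208 /35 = 5.94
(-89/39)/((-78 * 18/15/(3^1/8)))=445/48672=0.01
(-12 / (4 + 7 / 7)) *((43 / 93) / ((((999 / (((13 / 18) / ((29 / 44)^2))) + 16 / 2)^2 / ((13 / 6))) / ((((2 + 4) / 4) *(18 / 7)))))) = -1593388697472 / 63697987285130765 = -0.00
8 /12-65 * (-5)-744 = -1255 /3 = -418.33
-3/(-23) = 3/23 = 0.13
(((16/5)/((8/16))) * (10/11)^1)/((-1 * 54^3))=-8/216513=-0.00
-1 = -1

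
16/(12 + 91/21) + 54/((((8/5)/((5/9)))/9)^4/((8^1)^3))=516797067/196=2636719.73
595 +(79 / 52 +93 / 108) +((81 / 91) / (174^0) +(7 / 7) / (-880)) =431184661 / 720720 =598.27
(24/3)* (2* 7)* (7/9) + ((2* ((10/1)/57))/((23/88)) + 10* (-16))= -281392/3933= -71.55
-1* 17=-17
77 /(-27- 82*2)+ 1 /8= -425 /1528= -0.28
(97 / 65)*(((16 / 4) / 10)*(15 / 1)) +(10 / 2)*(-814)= -263968 / 65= -4061.05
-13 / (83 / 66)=-858 / 83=-10.34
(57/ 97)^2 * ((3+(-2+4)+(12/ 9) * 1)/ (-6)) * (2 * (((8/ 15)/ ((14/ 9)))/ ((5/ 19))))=-0.95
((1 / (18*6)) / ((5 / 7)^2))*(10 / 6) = 49 / 1620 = 0.03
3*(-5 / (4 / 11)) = -165 / 4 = -41.25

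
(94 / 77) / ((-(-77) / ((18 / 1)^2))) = 30456 / 5929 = 5.14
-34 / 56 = -17 / 28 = -0.61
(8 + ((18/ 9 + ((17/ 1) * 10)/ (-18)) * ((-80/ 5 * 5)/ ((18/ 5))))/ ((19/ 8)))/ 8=14939/ 1539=9.71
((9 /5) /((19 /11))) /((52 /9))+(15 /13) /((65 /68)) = 89103 /64220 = 1.39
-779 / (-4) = 779 / 4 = 194.75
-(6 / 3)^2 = -4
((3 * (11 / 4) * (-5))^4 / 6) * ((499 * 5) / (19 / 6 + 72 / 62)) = 278184017.57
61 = 61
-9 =-9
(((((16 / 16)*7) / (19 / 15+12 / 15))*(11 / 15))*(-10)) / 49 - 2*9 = -4016 / 217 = -18.51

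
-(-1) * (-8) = -8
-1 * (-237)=237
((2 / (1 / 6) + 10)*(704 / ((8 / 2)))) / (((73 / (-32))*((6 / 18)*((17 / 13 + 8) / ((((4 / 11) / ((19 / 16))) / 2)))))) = -1277952 / 15257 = -83.76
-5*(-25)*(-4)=-500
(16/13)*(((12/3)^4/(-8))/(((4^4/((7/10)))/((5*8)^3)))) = -89600/13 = -6892.31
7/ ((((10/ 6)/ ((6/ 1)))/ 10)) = 252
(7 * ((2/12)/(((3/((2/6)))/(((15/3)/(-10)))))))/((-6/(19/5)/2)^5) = 17332693/82012500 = 0.21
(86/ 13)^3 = 636056/ 2197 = 289.51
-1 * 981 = -981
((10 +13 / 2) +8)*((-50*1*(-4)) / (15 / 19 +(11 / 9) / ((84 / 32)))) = 17595900 / 4507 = 3904.13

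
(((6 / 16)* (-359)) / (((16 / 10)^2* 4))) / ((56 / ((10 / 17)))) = -134625 / 974848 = -0.14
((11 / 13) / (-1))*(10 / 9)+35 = 3985 / 117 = 34.06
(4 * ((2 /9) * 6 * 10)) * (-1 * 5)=-800 /3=-266.67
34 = 34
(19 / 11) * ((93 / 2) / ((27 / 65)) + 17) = 4009 / 18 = 222.72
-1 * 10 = -10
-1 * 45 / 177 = -15 / 59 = -0.25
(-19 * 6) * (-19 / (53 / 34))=73644 / 53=1389.51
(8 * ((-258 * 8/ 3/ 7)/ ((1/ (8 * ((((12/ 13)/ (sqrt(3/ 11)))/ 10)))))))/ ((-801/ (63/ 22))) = 44032 * sqrt(33)/ 63635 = 3.97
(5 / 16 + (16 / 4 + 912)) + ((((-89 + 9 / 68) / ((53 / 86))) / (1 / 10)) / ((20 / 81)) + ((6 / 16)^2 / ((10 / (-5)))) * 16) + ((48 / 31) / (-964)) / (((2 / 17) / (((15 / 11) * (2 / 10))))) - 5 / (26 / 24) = -75921781668357 / 15401376848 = -4929.55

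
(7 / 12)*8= 14 / 3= 4.67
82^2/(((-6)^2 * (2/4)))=373.56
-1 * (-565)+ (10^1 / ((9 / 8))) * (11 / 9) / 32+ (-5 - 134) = 69067 / 162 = 426.34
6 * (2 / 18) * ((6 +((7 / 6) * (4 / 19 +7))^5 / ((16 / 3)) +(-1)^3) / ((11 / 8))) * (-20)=-368931021289745 / 4813536456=-76644.48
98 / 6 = 49 / 3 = 16.33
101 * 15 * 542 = 821130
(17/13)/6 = 17/78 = 0.22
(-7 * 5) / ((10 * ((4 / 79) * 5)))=-553 / 40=-13.82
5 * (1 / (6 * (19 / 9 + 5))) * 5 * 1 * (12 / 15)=15 / 32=0.47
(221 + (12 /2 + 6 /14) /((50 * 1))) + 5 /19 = 294451 /1330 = 221.39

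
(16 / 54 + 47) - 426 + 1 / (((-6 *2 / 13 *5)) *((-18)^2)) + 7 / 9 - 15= -7638493 / 19440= -392.93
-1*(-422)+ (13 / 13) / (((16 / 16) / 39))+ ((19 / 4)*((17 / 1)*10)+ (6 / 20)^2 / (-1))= 126841 / 100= 1268.41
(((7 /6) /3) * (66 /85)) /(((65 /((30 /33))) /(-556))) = -7784 /3315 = -2.35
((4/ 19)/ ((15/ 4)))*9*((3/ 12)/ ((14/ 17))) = 102/ 665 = 0.15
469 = 469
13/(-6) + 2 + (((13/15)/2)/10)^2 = -14831/90000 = -0.16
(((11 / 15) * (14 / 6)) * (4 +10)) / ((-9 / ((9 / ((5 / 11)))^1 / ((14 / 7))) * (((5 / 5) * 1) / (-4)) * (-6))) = -17.57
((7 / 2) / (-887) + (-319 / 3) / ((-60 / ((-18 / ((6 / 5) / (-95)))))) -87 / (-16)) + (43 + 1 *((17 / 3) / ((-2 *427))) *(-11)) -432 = 2141.92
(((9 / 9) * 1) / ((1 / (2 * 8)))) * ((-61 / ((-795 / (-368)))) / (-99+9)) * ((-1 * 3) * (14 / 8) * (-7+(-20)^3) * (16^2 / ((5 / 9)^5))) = 4226545230372864 / 4140625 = 1020750546.20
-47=-47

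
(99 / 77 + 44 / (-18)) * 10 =-730 / 63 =-11.59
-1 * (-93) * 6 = 558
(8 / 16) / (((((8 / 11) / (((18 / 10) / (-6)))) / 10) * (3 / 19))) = -209 / 16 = -13.06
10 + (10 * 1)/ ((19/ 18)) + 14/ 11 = 4336/ 209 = 20.75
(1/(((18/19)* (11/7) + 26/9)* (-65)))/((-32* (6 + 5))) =1197/119891200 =0.00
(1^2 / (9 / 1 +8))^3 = 1 / 4913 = 0.00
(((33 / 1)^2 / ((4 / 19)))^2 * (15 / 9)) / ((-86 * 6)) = -237843045 / 2752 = -86425.53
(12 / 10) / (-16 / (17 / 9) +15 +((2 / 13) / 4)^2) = 68952 / 375265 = 0.18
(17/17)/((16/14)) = 7/8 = 0.88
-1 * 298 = -298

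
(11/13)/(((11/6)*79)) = 0.01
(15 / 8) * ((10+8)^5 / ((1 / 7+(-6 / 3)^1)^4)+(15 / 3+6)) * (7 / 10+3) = 503625530229 / 456976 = 1102083.11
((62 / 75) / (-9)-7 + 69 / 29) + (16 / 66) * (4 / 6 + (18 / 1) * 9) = 7476472 / 215325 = 34.72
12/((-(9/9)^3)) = -12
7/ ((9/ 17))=119/ 9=13.22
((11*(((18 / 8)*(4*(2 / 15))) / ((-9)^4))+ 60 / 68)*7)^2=1324324528849 / 34556951025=38.32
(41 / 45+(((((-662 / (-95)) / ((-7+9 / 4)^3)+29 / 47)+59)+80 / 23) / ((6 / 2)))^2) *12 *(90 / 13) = 3646546693705311370872 / 99231647053770005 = 36747.82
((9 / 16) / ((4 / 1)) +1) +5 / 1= 393 / 64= 6.14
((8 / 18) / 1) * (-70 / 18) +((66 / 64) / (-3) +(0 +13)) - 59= -124603 / 2592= -48.07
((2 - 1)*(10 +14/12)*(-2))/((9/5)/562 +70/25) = -188270/23631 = -7.97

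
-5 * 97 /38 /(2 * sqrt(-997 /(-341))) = -3.73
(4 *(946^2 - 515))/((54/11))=19676822/27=728771.19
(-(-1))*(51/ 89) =51/ 89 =0.57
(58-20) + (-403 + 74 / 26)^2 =27067226 / 169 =160161.10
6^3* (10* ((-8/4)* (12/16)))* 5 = -16200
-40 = -40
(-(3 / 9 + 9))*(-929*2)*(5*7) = 1820840 / 3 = 606946.67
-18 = -18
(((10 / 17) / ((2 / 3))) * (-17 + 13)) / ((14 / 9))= -270 / 119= -2.27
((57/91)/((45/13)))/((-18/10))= -19/189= -0.10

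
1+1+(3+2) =7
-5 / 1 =-5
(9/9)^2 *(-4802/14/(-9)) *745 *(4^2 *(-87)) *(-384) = 15176734720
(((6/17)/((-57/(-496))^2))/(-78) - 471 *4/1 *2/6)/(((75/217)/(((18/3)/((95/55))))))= -2153877120472/341063775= -6315.17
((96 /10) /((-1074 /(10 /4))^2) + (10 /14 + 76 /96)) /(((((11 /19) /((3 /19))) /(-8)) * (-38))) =8106653 /93751966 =0.09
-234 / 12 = -39 / 2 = -19.50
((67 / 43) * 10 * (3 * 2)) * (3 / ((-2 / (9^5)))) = -356065470 / 43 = -8280592.33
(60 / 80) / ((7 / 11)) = 33 / 28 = 1.18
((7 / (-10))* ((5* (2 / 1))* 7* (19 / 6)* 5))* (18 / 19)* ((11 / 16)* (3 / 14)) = -3465 / 32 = -108.28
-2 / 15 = -0.13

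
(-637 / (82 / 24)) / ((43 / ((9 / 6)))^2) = -17199 / 75809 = -0.23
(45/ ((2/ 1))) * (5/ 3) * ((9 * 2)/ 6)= 225/ 2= 112.50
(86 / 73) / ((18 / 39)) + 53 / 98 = 66389 / 21462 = 3.09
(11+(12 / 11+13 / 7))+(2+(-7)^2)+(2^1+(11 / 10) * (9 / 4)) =69.42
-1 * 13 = -13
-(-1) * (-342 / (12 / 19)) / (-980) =1083 / 1960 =0.55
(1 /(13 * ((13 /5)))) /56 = 5 /9464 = 0.00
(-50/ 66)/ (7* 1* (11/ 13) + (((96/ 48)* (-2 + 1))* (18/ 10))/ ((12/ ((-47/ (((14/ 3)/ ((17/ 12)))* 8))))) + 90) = -1456000/ 185384793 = -0.01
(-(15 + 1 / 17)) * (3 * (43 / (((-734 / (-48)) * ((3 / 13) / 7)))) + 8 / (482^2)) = -1396352923136 / 362367359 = -3853.42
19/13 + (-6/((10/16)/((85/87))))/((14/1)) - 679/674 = -383895/1778686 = -0.22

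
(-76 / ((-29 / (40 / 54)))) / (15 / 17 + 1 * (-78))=-1360 / 54027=-0.03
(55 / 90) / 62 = 11 / 1116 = 0.01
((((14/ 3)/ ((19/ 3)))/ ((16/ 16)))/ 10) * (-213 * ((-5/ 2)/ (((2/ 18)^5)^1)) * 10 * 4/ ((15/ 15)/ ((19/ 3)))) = 586947060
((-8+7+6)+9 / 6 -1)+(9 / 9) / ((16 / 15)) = 103 / 16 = 6.44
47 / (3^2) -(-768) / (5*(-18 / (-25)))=1967 / 9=218.56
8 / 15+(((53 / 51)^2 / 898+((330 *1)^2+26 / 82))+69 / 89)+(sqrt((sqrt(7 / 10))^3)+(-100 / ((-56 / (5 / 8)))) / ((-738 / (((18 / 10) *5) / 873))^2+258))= 10^(1 / 4) *7^(3 / 4) / 10+443933491590456429086261411 / 4076463357509784202080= 108902.39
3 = 3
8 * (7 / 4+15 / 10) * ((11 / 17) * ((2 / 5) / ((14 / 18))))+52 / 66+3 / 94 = 17482181 / 1845690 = 9.47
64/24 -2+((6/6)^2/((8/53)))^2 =8555/192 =44.56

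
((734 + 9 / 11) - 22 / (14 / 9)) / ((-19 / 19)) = -55492 / 77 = -720.68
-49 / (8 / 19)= -931 / 8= -116.38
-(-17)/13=17/13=1.31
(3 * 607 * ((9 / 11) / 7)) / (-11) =-19.35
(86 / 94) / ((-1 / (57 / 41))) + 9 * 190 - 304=1404.73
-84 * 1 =-84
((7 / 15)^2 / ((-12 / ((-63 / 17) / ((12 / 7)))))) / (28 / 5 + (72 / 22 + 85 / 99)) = 26411 / 6551120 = 0.00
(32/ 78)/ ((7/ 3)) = 16/ 91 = 0.18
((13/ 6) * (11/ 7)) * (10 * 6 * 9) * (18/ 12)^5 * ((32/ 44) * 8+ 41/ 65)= 90038.01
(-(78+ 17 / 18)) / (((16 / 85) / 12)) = -120785 / 24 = -5032.71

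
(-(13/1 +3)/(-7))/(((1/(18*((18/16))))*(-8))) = -81/14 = -5.79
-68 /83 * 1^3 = -68 /83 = -0.82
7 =7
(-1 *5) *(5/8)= -25/8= -3.12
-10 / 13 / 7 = -10 / 91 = -0.11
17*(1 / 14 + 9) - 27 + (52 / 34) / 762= 11535719 / 90678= 127.22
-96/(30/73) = -1168/5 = -233.60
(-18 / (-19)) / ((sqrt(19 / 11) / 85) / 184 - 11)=-532759708800 / 6185932174039 - 281520 * sqrt(209) / 6185932174039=-0.09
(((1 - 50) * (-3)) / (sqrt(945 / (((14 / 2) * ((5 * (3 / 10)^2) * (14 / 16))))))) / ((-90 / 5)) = -49 * sqrt(42) / 720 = -0.44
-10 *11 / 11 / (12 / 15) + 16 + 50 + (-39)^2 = 3149 / 2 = 1574.50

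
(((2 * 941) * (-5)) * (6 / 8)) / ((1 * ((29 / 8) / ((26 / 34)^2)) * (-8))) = 142.31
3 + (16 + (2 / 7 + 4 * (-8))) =-89 / 7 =-12.71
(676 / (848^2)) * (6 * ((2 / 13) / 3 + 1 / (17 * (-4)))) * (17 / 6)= 1261 / 2157312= 0.00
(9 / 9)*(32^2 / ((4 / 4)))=1024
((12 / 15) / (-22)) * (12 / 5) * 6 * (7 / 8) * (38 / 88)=-1197 / 6050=-0.20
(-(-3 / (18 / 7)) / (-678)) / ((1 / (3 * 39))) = -91 / 452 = -0.20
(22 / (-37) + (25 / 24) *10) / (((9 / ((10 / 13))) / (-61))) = -1330105 / 25974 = -51.21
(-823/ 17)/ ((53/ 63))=-51849/ 901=-57.55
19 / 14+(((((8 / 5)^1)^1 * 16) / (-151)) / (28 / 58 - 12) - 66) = -114080941 / 1765190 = -64.63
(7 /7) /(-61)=-1 /61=-0.02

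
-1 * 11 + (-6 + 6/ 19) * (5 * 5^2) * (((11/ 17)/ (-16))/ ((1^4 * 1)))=22913/ 1292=17.73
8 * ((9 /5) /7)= 72 /35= 2.06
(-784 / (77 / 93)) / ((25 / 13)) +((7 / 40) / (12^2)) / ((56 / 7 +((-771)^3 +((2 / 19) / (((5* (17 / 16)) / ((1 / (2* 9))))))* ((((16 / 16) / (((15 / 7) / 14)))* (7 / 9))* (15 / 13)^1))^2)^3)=-353220417900654022661313430729801231131712267419205407799836887071467362009843998723488607639629 / 717355067076390288844537940525636140857415171483822869734292006307862115835491231456379779200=-492.39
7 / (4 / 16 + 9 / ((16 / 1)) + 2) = 112 / 45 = 2.49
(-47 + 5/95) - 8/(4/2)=-968/19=-50.95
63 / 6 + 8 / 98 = 1037 / 98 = 10.58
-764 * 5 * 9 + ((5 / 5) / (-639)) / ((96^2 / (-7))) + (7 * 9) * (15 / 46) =-34359.46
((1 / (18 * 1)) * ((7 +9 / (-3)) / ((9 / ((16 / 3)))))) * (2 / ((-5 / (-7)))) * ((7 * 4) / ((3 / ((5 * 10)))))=125440 / 729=172.07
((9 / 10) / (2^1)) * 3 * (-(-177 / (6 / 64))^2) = -24060672 / 5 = -4812134.40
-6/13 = -0.46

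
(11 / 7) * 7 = 11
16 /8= 2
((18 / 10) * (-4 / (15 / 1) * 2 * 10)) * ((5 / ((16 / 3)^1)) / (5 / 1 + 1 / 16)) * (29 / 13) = -464 / 117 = -3.97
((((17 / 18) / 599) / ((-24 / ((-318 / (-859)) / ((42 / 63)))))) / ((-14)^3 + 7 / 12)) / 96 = 901 / 6504654436224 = 0.00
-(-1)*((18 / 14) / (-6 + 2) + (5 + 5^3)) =3631 / 28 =129.68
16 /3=5.33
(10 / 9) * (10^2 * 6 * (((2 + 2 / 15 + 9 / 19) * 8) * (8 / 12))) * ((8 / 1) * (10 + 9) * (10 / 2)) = 190208000 / 27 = 7044740.74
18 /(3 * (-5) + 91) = 9 /38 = 0.24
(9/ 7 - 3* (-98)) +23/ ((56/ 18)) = 8475/ 28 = 302.68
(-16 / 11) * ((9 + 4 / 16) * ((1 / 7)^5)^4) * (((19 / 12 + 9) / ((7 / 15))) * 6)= -140970 / 6144004504916124077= -0.00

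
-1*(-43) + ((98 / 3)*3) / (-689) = 29529 / 689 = 42.86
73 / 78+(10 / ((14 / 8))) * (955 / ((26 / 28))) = 458473 / 78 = 5877.86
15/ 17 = 0.88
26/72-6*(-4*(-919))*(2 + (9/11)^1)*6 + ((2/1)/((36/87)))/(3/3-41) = -2953737617/7920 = -372946.67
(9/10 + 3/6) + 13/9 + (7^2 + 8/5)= 481/9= 53.44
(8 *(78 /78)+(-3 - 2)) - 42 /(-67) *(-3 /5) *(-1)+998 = 335461 /335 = 1001.38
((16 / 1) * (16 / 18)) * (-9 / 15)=-128 / 15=-8.53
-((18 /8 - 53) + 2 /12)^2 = -2558.67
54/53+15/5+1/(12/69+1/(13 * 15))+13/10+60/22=13.63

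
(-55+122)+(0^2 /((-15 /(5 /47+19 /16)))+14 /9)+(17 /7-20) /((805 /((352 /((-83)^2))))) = 23951251091 /349375635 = 68.55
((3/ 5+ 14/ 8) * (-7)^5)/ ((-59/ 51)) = 40286379/ 1180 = 34141.00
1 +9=10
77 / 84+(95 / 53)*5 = 6283 / 636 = 9.88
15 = 15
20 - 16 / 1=4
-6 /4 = -3 /2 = -1.50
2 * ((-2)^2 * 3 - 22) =-20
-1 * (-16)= 16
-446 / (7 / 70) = -4460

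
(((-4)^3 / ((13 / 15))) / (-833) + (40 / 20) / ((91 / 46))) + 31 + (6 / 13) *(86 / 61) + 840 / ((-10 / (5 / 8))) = -26092035 / 1321138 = -19.75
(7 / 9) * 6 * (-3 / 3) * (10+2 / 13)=-616 / 13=-47.38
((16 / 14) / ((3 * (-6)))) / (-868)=1 / 13671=0.00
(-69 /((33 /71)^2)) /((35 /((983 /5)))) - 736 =-2530.13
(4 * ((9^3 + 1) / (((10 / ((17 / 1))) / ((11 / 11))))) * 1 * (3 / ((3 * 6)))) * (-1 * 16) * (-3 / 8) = 4964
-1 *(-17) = 17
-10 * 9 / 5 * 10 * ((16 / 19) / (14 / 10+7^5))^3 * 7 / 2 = -640000 / 8078289326646273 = -0.00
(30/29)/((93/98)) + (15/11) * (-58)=-771350/9889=-78.00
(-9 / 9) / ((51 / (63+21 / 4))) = -91 / 68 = -1.34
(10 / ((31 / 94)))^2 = 883600 / 961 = 919.46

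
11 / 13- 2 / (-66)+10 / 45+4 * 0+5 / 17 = 30473 / 21879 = 1.39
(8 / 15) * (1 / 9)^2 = 8 / 1215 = 0.01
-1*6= -6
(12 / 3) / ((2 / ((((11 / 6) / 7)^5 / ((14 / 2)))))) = 0.00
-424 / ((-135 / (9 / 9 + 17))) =848 / 15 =56.53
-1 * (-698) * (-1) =-698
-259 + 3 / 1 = -256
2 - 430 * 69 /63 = -9848 /21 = -468.95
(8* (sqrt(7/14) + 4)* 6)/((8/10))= 30* sqrt(2) + 240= 282.43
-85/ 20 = -17/ 4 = -4.25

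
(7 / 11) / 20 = 7 / 220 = 0.03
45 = 45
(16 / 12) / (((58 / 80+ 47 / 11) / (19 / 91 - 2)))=-286880 / 600327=-0.48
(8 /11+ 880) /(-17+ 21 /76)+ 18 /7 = -4902358 /97867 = -50.09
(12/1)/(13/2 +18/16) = 96/61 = 1.57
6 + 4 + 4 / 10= 52 / 5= 10.40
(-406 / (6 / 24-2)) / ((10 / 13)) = 1508 / 5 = 301.60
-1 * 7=-7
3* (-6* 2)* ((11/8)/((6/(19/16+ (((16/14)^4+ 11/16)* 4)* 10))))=-122875467/153664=-799.64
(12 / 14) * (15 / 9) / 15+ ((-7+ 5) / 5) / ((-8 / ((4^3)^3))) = 1376266 / 105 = 13107.30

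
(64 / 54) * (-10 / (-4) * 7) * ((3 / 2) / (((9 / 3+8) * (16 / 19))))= 665 / 198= 3.36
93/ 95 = 0.98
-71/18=-3.94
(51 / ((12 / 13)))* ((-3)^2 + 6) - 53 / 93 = 308083 / 372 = 828.18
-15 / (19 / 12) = -180 / 19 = -9.47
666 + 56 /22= 668.55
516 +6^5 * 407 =3165348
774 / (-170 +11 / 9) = -6966 / 1519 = -4.59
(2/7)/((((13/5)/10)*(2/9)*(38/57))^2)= 455625/2366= 192.57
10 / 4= 5 / 2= 2.50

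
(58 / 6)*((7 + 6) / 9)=377 / 27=13.96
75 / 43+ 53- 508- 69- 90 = -26327 / 43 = -612.26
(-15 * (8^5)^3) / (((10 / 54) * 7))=-2849934139195392 / 7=-407133448456484.57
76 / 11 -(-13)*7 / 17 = 2293 / 187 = 12.26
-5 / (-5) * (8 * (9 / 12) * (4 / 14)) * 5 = 60 / 7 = 8.57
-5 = -5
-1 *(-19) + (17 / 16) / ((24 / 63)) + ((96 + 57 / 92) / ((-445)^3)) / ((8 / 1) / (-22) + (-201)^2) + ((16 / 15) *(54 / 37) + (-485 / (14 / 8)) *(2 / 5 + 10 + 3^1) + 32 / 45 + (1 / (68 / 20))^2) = -7744849383091510237592521 / 2099119300761975408000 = -3689.57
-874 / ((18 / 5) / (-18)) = 4370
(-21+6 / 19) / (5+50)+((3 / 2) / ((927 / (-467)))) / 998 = -242876267 / 644518380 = -0.38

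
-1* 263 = -263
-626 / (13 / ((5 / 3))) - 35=-4495 / 39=-115.26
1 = 1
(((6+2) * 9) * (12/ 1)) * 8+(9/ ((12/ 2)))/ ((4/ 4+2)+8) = 152067/ 22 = 6912.14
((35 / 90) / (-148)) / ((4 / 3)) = -7 / 3552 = -0.00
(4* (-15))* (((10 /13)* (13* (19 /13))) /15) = -760 /13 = -58.46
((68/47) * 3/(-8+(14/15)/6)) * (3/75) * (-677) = 1242972/82955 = 14.98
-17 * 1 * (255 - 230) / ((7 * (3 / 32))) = -13600 / 21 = -647.62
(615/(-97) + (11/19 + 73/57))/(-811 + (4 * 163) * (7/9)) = 74319/5040605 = 0.01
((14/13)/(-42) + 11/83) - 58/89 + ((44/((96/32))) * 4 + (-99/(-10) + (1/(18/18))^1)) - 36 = 95133697/2880930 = 33.02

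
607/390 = 1.56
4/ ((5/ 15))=12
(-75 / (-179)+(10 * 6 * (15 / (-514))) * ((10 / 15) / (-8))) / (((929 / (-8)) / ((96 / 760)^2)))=-1197504 / 15427980107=-0.00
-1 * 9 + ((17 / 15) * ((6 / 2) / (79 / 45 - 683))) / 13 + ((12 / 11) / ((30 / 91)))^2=2350453847 / 1205547200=1.95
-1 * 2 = -2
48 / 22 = 24 / 11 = 2.18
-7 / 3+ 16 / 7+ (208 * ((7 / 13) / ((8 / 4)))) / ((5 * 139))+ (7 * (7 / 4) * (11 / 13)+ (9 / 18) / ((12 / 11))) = 5493043 / 505960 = 10.86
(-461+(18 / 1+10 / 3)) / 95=-1319 / 285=-4.63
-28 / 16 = -7 / 4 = -1.75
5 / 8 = 0.62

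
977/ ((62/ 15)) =14655/ 62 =236.37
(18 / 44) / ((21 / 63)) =1.23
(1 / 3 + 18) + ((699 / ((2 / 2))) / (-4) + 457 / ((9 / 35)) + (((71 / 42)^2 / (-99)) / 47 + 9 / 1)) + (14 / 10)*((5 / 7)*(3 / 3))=3346367708 / 2051973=1630.80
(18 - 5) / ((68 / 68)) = 13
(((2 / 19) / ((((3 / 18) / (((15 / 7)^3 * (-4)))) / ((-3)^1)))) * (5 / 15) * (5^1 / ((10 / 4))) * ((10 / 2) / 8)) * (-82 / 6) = -424.66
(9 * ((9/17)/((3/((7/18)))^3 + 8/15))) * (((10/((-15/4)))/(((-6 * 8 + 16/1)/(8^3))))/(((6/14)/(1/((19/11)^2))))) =156881340/453505889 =0.35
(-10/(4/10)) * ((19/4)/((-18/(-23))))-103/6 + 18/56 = -84965/504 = -168.58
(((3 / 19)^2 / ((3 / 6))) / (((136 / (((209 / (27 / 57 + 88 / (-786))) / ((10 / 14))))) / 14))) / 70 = 272349 / 4591700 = 0.06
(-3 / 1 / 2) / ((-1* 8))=0.19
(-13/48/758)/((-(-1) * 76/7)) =-91/2765184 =-0.00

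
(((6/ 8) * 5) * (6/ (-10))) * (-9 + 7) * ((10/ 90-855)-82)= -4216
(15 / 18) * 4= 10 / 3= 3.33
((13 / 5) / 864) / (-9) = -13 / 38880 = -0.00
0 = 0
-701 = -701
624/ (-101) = -624/ 101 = -6.18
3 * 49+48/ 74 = 5463/ 37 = 147.65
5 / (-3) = -5 / 3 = -1.67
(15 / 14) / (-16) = -15 / 224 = -0.07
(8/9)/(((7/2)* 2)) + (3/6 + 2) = 331/126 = 2.63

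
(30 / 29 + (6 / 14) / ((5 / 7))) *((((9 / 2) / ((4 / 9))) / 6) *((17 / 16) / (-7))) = -108783 / 259840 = -0.42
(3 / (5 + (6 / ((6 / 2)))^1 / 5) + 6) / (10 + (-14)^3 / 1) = -59 / 24606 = -0.00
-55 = -55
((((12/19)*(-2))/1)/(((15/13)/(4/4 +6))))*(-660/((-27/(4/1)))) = -128128/171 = -749.29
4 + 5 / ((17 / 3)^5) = 5680643 / 1419857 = 4.00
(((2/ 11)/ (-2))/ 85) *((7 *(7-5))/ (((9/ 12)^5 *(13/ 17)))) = -14336/ 173745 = -0.08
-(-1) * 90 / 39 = 30 / 13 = 2.31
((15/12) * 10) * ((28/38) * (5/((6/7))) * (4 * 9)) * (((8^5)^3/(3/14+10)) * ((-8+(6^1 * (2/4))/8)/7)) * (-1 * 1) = 19718641532534784000/2717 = 7257505164716519.69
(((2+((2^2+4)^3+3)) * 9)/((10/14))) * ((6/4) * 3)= 293139/10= 29313.90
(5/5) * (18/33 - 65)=-709/11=-64.45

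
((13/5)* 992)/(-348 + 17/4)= -51584/6875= -7.50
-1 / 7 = -0.14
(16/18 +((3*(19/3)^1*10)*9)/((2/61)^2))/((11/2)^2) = 57266222/1089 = 52586.06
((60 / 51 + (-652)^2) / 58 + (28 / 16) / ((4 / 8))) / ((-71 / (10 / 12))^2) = 180755975 / 178935336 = 1.01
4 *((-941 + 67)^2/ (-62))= -1527752/ 31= -49282.32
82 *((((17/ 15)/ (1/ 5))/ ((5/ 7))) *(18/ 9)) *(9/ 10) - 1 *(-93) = 31599/ 25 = 1263.96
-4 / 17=-0.24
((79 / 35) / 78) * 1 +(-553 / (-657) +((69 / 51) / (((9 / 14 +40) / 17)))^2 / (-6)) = 158196044911 / 193566989070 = 0.82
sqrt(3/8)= 0.61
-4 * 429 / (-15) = 572 / 5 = 114.40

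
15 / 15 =1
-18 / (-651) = 6 / 217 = 0.03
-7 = -7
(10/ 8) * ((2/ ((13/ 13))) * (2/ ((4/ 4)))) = 5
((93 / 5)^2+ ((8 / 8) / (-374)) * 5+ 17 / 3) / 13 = 9862753 / 364650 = 27.05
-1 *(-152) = 152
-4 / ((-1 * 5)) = 4 / 5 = 0.80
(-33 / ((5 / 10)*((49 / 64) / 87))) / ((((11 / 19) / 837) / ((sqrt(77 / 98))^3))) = -1461040416*sqrt(154) / 2401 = -7551451.37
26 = 26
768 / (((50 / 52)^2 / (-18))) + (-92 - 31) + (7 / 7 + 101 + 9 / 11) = -102934014 / 6875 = -14972.22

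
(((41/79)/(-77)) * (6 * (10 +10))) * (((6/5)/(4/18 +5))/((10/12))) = -318816/1429505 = -0.22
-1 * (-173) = 173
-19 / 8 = -2.38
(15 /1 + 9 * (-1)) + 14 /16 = 55 /8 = 6.88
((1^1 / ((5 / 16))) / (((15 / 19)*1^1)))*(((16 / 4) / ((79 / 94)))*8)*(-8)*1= -7315456 / 5925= -1234.68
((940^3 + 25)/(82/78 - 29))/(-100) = 1295711079/4360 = 297181.44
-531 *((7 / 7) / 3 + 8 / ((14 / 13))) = -28851 / 7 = -4121.57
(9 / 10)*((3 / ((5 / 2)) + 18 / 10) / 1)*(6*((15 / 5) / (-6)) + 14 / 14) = -27 / 5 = -5.40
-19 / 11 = -1.73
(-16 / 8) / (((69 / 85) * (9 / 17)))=-2890 / 621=-4.65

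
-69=-69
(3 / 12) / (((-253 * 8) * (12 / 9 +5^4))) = -3 / 15212384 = -0.00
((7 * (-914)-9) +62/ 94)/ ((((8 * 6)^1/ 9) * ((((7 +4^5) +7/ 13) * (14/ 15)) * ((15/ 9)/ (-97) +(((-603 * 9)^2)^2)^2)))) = -81360981/ 49068825879183767226620778929776982336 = -0.00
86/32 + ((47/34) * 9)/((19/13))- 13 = -1.80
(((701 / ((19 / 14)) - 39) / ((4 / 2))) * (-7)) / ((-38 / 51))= 3239061 / 1444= 2243.12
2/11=0.18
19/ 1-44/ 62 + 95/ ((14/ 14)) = 3512/ 31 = 113.29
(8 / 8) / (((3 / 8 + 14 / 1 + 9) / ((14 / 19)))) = 112 / 3553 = 0.03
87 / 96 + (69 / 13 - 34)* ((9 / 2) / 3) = -17527 / 416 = -42.13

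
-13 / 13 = -1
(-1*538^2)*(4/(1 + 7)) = -144722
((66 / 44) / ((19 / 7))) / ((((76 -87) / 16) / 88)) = -1344 / 19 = -70.74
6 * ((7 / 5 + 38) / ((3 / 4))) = 1576 / 5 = 315.20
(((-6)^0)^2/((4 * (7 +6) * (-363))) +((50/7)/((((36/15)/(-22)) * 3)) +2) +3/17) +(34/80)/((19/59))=-23468011901/1280359080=-18.33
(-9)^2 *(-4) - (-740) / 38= -5786 / 19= -304.53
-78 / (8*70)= -39 / 280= -0.14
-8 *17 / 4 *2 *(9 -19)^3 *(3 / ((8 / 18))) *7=3213000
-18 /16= -9 /8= -1.12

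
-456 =-456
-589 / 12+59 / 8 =-1001 / 24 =-41.71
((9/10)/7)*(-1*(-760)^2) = -519840/7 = -74262.86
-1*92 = -92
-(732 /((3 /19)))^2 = -21492496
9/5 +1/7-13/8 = 89/280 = 0.32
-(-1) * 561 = 561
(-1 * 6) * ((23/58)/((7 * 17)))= -69/3451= -0.02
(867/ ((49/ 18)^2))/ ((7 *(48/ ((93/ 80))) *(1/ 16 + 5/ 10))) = 241893/ 336140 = 0.72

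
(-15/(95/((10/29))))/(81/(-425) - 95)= 6375/11145628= 0.00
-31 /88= -0.35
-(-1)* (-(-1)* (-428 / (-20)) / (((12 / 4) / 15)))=107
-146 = -146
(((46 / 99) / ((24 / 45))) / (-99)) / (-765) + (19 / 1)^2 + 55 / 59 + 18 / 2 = 43756957897 / 117964836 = 370.93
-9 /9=-1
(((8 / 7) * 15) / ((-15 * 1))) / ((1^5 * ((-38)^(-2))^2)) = -16681088 / 7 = -2383012.57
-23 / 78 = -0.29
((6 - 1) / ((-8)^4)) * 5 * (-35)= -0.21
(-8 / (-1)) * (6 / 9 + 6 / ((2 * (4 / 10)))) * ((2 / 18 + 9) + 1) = 17836 / 27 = 660.59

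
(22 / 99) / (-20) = -1 / 90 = -0.01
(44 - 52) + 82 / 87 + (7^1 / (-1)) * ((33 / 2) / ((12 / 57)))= -386755 / 696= -555.68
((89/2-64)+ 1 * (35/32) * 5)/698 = -449/22336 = -0.02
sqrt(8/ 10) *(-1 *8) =-16 *sqrt(5)/ 5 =-7.16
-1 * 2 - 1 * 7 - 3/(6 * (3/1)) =-55/6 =-9.17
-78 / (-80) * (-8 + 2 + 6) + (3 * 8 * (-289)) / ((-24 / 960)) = 277440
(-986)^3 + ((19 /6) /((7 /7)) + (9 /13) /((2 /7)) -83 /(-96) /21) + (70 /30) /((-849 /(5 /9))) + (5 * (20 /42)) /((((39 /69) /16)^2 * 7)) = -5822839724137863241 /6074411616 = -958584977.81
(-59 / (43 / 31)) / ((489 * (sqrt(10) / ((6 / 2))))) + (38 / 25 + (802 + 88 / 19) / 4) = 193019 / 950 - 1829 * sqrt(10) / 70090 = 203.10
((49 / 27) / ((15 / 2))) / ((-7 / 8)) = -112 / 405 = -0.28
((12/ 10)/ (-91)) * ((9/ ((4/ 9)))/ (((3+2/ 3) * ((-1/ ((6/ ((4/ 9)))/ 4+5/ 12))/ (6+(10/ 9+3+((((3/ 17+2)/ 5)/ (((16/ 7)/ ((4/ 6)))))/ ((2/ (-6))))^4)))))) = 526433874436323/ 188156108800000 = 2.80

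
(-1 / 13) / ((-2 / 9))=9 / 26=0.35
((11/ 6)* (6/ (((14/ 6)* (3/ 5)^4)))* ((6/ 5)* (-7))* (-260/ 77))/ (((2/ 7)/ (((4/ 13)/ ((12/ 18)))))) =5000/ 3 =1666.67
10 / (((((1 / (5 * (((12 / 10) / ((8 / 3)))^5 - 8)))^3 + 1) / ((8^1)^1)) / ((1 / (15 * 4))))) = 66645554084923458821404 / 49983379131692594116053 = 1.33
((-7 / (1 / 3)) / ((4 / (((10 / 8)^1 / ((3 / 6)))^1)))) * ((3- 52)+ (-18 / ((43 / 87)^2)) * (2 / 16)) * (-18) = -406846125 / 29584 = -13752.24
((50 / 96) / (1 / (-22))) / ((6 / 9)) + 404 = 6189 / 16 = 386.81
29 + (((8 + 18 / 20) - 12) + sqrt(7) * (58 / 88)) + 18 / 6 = 30.64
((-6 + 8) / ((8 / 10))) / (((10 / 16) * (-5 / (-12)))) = 48 / 5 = 9.60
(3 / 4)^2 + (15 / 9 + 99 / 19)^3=965447345 / 2963088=325.82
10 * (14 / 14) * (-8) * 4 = -320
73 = 73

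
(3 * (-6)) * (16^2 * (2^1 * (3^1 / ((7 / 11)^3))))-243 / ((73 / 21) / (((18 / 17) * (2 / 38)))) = -867726633474 / 8087597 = -107291.03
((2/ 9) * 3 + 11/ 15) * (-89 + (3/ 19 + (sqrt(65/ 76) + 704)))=862.52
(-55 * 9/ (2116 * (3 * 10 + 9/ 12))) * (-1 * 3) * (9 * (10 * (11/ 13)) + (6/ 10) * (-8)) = 459162/ 281957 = 1.63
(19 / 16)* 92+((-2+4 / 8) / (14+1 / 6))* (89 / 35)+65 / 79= 103226309 / 940100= 109.80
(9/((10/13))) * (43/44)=5031/440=11.43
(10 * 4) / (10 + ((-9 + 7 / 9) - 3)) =-360 / 11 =-32.73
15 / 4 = 3.75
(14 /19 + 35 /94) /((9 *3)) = 1981 /48222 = 0.04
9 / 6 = 3 / 2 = 1.50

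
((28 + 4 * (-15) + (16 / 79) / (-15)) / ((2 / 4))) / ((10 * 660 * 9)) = -9484 / 8798625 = -0.00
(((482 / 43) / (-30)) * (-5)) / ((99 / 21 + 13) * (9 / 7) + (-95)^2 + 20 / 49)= 11809 / 57193569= 0.00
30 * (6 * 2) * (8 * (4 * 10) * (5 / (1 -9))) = -72000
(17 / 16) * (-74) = -629 / 8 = -78.62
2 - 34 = -32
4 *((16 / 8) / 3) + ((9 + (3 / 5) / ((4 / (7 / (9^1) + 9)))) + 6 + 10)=437 / 15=29.13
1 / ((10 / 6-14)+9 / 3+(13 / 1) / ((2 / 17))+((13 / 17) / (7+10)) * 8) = 1734 / 176047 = 0.01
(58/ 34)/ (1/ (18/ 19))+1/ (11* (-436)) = 2503189/ 1549108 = 1.62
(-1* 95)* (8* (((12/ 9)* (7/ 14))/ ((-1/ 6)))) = 3040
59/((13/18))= 1062/13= 81.69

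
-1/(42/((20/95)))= -2/399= -0.01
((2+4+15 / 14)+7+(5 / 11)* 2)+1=2461 / 154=15.98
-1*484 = -484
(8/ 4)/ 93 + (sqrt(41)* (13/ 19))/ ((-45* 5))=2/ 93- 13* sqrt(41)/ 4275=0.00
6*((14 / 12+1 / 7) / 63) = 55 / 441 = 0.12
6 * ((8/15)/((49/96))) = 1536/245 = 6.27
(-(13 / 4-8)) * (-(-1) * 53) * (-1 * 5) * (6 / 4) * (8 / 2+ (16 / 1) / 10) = -10573.50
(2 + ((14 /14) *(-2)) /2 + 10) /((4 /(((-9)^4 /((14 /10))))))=360855 /28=12887.68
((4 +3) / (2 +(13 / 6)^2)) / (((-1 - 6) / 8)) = -288 / 241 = -1.20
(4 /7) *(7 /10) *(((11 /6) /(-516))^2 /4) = 121 /95852160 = 0.00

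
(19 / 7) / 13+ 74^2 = 498335 / 91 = 5476.21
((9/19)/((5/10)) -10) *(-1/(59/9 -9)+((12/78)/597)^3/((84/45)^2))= -3.70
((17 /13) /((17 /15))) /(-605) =-3 /1573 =-0.00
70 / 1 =70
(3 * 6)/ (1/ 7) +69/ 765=32153/ 255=126.09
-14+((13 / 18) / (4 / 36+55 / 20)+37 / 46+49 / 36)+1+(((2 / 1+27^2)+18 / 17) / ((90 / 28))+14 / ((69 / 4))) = 105345041 / 483276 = 217.98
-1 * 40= -40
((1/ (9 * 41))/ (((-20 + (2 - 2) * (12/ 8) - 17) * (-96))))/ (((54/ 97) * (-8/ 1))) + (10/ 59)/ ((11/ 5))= 28310797847/ 367474973184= 0.08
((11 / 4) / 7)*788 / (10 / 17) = 36839 / 70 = 526.27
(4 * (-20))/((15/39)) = -208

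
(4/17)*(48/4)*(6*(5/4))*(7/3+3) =1920/17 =112.94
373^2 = 139129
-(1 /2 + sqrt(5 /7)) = -sqrt(35) /7-1 /2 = -1.35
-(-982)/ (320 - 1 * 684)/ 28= -491/ 5096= -0.10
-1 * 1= -1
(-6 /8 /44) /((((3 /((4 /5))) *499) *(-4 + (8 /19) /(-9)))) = 0.00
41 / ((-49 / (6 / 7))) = -246 / 343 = -0.72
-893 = -893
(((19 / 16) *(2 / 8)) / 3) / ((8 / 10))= 95 / 768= 0.12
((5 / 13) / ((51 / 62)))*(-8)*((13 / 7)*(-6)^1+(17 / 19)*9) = 339760 / 29393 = 11.56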